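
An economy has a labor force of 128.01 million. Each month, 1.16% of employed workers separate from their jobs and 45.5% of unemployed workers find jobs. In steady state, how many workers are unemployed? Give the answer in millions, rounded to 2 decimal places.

About 3.18 million are unemployed in steady state.

Steady-state unemployment rate u* = s/(s+f) = 1.16/(1.16+45.5) = 0.024861.
Unemployed = u* × labor force = 0.024861 × 128.01 ≈ 3.18 million.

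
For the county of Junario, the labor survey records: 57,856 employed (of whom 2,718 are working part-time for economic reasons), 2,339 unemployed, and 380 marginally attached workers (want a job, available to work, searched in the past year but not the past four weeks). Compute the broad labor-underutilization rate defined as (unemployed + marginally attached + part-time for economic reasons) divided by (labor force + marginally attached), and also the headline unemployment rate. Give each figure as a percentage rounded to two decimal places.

Labor force = 57,856 + 2,339 = 60,195.
Numerator = 2,339 + 380 + 2,718 = 5,437.
Denominator = 60,195 + 380 = 60,575.
Broad rate = 5,437 / 60,575 = 8.98%.
Headline unemployment rate = 2,339 / 60,195 = 3.89%.

Broad underutilization rate ≈ 8.98%; headline unemployment rate ≈ 3.89%.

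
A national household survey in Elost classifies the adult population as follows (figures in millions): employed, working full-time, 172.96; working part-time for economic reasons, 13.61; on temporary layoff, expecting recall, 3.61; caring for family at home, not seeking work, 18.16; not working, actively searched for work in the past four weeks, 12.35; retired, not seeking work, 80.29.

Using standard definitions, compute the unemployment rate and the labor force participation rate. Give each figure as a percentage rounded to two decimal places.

Unemployment rate ≈ 7.88%; labor force participation rate ≈ 67.29%.

Employed = 172.96 + 13.61 = 186.57 million (anyone who worked, including part-time for economic reasons, counts as employed).
Unemployed = 3.61 + 12.35 = 15.96 million (jobless and actively searching, or on temporary layoff).
Labor force = 186.57 + 15.96 = 202.53 million.
Not in labor force = 18.16 + 80.29 = 98.45 million (those not working and not actively searching are outside the labor force).
Civilian working-age population = 202.53 + 98.45 = 300.98 million.
Unemployment rate = 15.96 / 202.53 = 7.88%.
Labor force participation rate = 202.53 / 300.98 = 67.29%.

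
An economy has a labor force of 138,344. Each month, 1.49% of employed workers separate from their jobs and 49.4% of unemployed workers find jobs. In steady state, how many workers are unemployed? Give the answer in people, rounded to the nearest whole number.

Steady-state unemployment rate u* = s/(s+f) = 1.49/(1.49+49.4) = 0.029279.
Unemployed = u* × labor force = 0.029279 × 138,344 ≈ 4,051.

About 4,051 are unemployed in steady state.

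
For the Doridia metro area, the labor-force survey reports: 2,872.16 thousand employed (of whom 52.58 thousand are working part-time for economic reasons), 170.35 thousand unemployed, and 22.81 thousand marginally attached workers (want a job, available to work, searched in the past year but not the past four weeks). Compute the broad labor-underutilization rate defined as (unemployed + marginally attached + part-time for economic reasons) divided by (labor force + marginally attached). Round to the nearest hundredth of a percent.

Labor force = 2,872.16 + 170.35 = 3,042.51 thousand.
Numerator = 170.35 + 22.81 + 52.58 = 245.74 thousand.
Denominator = 3,042.51 + 22.81 = 3,065.32 thousand.
Broad rate = 245.74 / 3,065.32 = 8.02%.

Broad underutilization rate ≈ 8.02%.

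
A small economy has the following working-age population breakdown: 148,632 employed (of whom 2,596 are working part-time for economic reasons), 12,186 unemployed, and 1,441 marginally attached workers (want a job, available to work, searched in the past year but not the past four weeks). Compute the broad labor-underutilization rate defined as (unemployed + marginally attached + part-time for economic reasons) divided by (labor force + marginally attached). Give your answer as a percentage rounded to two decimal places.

Labor force = 148,632 + 12,186 = 160,818.
Numerator = 12,186 + 1,441 + 2,596 = 16,223.
Denominator = 160,818 + 1,441 = 162,259.
Broad rate = 16,223 / 162,259 = 10.00%.

Broad underutilization rate ≈ 10.00%.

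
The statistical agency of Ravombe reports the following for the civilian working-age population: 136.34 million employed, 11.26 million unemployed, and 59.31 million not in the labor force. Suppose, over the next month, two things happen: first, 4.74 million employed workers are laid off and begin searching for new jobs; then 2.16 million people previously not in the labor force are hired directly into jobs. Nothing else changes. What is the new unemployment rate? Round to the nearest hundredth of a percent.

New unemployment rate ≈ 10.68%.

Initially, labor force = 136.34 + 11.26 = 147.60 million, so u = 11.26/147.60 = 7.63%.
After the first change, employed falls and unemployed rises by 4.74; labor force unchanged → E = 131.60, U = 16.00, labor force = 147.60 million.
After the second change, employed and labor force both rise by 2.16; unemployed unchanged → E = 133.76, U = 16.00, labor force = 149.76 million.
New unemployment rate = 16.00 / 149.76 = 10.68%.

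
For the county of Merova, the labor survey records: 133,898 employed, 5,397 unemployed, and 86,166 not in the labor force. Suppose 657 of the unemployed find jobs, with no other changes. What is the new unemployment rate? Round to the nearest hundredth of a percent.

Initially, labor force = 133,898 + 5,397 = 139,295, so u = 5,397/139,295 = 3.87%.
After the change, unemployed falls and employed rises by 657; labor force unchanged → E = 134,555, U = 4,740, labor force = 139,295.
New unemployment rate = 4,740 / 139,295 = 3.40%.

New unemployment rate ≈ 3.40%.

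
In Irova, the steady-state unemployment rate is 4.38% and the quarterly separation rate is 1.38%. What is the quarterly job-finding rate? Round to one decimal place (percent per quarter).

From u* = s/(s+f): f = s·(1−u)/u.
f = 1.38 × (1 − 0.0438) / 0.0438 = 1.3196 / 0.0438 ≈ 30.1% per quarter.

Job-finding rate ≈ 30.1% per quarter.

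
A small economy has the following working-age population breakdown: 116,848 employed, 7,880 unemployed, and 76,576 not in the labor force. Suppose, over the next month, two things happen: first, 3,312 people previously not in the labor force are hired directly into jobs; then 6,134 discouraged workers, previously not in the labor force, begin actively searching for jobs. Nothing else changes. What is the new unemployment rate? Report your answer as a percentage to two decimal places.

Initially, labor force = 116,848 + 7,880 = 124,728, so u = 7,880/124,728 = 6.32%.
After the first change, employed and labor force both rise by 3,312; unemployed unchanged → E = 120,160, U = 7,880, labor force = 128,040.
After the second change, unemployed and labor force both rise by 6,134 → E = 120,160, U = 14,014, labor force = 134,174.
New unemployment rate = 14,014 / 134,174 = 10.44%.

New unemployment rate ≈ 10.44%.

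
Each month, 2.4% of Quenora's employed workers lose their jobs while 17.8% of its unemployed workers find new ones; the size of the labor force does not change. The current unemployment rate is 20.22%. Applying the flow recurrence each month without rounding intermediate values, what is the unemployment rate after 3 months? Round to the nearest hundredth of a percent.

With a fixed labor force, u_{t+1} = u_t + s·(1−u_t) − f·u_t = u_t·(1−s−f) + s.
Here 1−s−f = 0.798 and s = 0.024.
u_1 = 0.202200 × 0.798 + 0.024 = 0.185356.
u_2 = 0.185356 × 0.798 + 0.024 = 0.171914.
u_3 = 0.171914 × 0.798 + 0.024 = 0.161187.

Unemployment rate after three months ≈ 16.12%.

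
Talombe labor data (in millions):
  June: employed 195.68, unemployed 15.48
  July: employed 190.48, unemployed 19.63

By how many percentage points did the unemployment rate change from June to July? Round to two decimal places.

The unemployment rate changed by +2.01 percentage points.

June: labor force = 195.68 + 15.48 = 211.16; u = 15.48/211.16 = 7.33%.
July: labor force = 190.48 + 19.63 = 210.11; u = 19.63/210.11 = 9.34%.
Change = 9.34% − 7.33% = +2.01 pp.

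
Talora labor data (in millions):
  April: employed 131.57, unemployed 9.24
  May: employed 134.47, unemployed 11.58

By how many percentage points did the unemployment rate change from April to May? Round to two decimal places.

The unemployment rate changed by +1.37 percentage points.

April: labor force = 131.57 + 9.24 = 140.81; u = 9.24/140.81 = 6.56%.
May: labor force = 134.47 + 11.58 = 146.05; u = 11.58/146.05 = 7.93%.
Change = 7.93% − 6.56% = +1.37 pp.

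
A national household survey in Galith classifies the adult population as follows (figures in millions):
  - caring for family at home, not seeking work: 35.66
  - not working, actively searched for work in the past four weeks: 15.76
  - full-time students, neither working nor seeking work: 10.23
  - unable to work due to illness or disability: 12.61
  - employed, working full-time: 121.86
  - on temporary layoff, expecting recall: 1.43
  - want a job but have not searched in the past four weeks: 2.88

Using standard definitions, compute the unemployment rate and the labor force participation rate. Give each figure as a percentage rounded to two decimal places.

Employed = 121.86 million.
Unemployed = 15.76 + 1.43 = 17.19 million (jobless and actively searching, or on temporary layoff).
Labor force = 121.86 + 17.19 = 139.05 million.
Not in labor force = 35.66 + 10.23 + 12.61 + 2.88 = 61.38 million (those not working and not actively searching are outside the labor force — including those who want a job but have given up searching).
Civilian working-age population = 139.05 + 61.38 = 200.43 million.
Unemployment rate = 17.19 / 139.05 = 12.36%.
Labor force participation rate = 139.05 / 200.43 = 69.38%.

Unemployment rate ≈ 12.36%; labor force participation rate ≈ 69.38%.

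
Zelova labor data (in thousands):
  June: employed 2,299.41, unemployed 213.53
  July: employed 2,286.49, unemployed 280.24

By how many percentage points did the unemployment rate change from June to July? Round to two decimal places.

June: labor force = 2,299.41 + 213.53 = 2,512.94; u = 213.53/2,512.94 = 8.50%.
July: labor force = 2,286.49 + 280.24 = 2,566.73; u = 280.24/2,566.73 = 10.92%.
Change = 10.92% − 8.50% = +2.42 pp.

The unemployment rate changed by +2.42 percentage points.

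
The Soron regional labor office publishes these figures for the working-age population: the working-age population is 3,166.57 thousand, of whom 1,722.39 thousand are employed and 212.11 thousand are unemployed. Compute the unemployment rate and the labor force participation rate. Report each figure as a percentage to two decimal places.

Labor force = employed + unemployed = 1,722.39 + 212.11 = 1,934.50 thousand.
Unemployment rate = 212.11 / 1,934.50 = 10.96%.
Labor force participation rate = 1,934.50 / 3,166.57 = 61.09%.

Unemployment rate ≈ 10.96%; labor force participation rate ≈ 61.09%.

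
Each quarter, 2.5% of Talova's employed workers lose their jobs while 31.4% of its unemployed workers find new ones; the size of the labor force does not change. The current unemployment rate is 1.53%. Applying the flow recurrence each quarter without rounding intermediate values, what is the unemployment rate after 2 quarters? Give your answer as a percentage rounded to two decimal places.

With a fixed labor force, u_{t+1} = u_t + s·(1−u_t) − f·u_t = u_t·(1−s−f) + s.
Here 1−s−f = 0.661 and s = 0.025.
u_1 = 0.015300 × 0.661 + 0.025 = 0.035113.
u_2 = 0.035113 × 0.661 + 0.025 = 0.048210.

Unemployment rate after two quarters ≈ 4.82%.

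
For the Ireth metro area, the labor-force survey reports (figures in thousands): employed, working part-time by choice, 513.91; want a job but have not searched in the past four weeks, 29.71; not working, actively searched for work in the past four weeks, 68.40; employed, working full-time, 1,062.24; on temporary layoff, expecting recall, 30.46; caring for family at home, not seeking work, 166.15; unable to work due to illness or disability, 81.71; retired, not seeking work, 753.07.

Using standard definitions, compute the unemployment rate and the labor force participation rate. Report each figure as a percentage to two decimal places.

Unemployment rate ≈ 5.90%; labor force participation rate ≈ 61.91%.

Employed = 513.91 + 1,062.24 = 1,576.15 thousand.
Unemployed = 68.40 + 30.46 = 98.86 thousand (jobless and actively searching, or on temporary layoff).
Labor force = 1,576.15 + 98.86 = 1,675.01 thousand.
Not in labor force = 29.71 + 166.15 + 81.71 + 753.07 = 1,030.64 thousand (those not working and not actively searching are outside the labor force — including those who want a job but have given up searching).
Civilian working-age population = 1,675.01 + 1,030.64 = 2,705.65 thousand.
Unemployment rate = 98.86 / 1,675.01 = 5.90%.
Labor force participation rate = 1,675.01 / 2,705.65 = 61.91%.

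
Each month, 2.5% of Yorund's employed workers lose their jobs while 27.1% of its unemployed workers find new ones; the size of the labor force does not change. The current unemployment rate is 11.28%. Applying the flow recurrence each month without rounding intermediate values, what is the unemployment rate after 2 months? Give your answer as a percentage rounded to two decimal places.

With a fixed labor force, u_{t+1} = u_t + s·(1−u_t) − f·u_t = u_t·(1−s−f) + s.
Here 1−s−f = 0.704 and s = 0.025.
u_1 = 0.112800 × 0.704 + 0.025 = 0.104411.
u_2 = 0.104411 × 0.704 + 0.025 = 0.098505.

Unemployment rate after two months ≈ 9.85%.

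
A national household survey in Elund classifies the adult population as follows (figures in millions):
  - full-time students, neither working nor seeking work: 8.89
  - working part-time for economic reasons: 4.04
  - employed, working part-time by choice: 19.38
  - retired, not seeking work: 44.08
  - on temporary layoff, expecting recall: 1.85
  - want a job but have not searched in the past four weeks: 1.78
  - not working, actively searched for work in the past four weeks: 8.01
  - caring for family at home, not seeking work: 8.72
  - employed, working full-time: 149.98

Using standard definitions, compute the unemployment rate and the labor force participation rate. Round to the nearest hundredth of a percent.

Employed = 4.04 + 19.38 + 149.98 = 173.40 million (anyone who worked, including part-time for economic reasons, counts as employed).
Unemployed = 1.85 + 8.01 = 9.86 million (jobless and actively searching, or on temporary layoff).
Labor force = 173.40 + 9.86 = 183.26 million.
Not in labor force = 8.89 + 44.08 + 1.78 + 8.72 = 63.47 million (those not working and not actively searching are outside the labor force — including those who want a job but have given up searching).
Civilian working-age population = 183.26 + 63.47 = 246.73 million.
Unemployment rate = 9.86 / 183.26 = 5.38%.
Labor force participation rate = 183.26 / 246.73 = 74.28%.

Unemployment rate ≈ 5.38%; labor force participation rate ≈ 74.28%.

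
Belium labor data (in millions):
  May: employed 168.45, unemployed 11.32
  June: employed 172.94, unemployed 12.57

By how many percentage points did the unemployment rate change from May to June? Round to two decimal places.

May: labor force = 168.45 + 11.32 = 179.77; u = 11.32/179.77 = 6.30%.
June: labor force = 172.94 + 12.57 = 185.51; u = 12.57/185.51 = 6.78%.
Change = 6.78% − 6.30% = +0.48 pp.

The unemployment rate changed by +0.48 percentage points.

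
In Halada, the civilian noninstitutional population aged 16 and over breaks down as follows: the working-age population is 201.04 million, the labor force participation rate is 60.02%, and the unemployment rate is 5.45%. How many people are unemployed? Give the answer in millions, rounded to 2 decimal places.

About 6.58 million are unemployed.

Labor force = 0.6002 × 201.04 = 120.66 million.
Unemployed = 0.0545 × 120.66 ≈ 6.58 million.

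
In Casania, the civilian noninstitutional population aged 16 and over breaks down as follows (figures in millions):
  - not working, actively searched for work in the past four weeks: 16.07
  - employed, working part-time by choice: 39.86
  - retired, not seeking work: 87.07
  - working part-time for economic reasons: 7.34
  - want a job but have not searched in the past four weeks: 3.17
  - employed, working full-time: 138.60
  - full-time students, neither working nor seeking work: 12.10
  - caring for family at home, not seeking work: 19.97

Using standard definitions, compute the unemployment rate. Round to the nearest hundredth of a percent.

Unemployment rate ≈ 7.96%.

Employed = 39.86 + 7.34 + 138.60 = 185.80 million (anyone who worked, including part-time for economic reasons, counts as employed).
Unemployed = 16.07 million.
Labor force = 185.80 + 16.07 = 201.87 million.
Unemployment rate = 16.07 / 201.87 = 7.96%.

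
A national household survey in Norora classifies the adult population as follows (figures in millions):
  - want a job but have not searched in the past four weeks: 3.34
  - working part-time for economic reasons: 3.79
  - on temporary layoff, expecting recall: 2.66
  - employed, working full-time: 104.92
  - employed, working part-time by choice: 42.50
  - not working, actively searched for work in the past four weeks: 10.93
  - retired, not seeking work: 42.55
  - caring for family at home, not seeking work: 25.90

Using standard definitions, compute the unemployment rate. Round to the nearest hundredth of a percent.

Employed = 3.79 + 104.92 + 42.50 = 151.21 million (anyone who worked, including part-time for economic reasons, counts as employed).
Unemployed = 2.66 + 10.93 = 13.59 million (jobless and actively searching, or on temporary layoff).
Labor force = 151.21 + 13.59 = 164.80 million.
Unemployment rate = 13.59 / 164.80 = 8.25%.

Unemployment rate ≈ 8.25%.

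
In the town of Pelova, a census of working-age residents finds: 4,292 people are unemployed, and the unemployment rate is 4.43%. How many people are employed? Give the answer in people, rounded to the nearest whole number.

Labor force = U / u = 4,292 / 0.0443 ≈ 96,885.
Employed = labor force − unemployed = 96,885 − 4,292 = 92,593.

About 92,593 are employed.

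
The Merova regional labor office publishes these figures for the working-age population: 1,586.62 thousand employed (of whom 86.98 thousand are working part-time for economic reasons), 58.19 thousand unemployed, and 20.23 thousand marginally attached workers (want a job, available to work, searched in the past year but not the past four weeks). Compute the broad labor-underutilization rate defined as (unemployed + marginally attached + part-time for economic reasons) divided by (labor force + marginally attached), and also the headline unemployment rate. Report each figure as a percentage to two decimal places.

Labor force = 1,586.62 + 58.19 = 1,644.81 thousand.
Numerator = 58.19 + 20.23 + 86.98 = 165.40 thousand.
Denominator = 1,644.81 + 20.23 = 1,665.04 thousand.
Broad rate = 165.40 / 1,665.04 = 9.93%.
Headline unemployment rate = 58.19 / 1,644.81 = 3.54%.

Broad underutilization rate ≈ 9.93%; headline unemployment rate ≈ 3.54%.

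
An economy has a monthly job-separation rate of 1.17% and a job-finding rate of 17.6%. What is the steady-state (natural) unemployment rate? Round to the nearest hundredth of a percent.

Steady-state unemployment rate ≈ 6.23%.

At steady state the flows balance: s·E = f·U, so U/(E+U) = s/(s+f).
u* = 1.17 / (1.17 + 17.6) = 1.17 / 18.77 = 6.23%.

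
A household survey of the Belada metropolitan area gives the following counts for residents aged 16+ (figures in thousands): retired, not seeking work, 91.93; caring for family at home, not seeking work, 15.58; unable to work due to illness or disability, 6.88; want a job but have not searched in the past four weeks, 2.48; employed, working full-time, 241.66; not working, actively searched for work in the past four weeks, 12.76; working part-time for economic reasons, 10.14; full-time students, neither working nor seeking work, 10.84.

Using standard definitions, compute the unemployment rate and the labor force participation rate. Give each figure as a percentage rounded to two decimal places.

Unemployment rate ≈ 4.82%; labor force participation rate ≈ 67.44%.

Employed = 241.66 + 10.14 = 251.80 thousand (anyone who worked, including part-time for economic reasons, counts as employed).
Unemployed = 12.76 thousand.
Labor force = 251.80 + 12.76 = 264.56 thousand.
Not in labor force = 91.93 + 15.58 + 6.88 + 2.48 + 10.84 = 127.71 thousand (those not working and not actively searching are outside the labor force — including those who want a job but have given up searching).
Civilian working-age population = 264.56 + 127.71 = 392.27 thousand.
Unemployment rate = 12.76 / 264.56 = 4.82%.
Labor force participation rate = 264.56 / 392.27 = 67.44%.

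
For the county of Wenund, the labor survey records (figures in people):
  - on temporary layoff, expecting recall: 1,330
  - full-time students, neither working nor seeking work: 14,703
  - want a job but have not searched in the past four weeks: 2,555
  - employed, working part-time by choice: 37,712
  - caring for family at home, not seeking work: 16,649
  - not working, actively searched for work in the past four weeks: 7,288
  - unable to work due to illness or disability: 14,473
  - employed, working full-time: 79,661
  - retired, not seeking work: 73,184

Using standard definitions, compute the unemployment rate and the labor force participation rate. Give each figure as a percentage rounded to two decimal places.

Unemployment rate ≈ 6.84%; labor force participation rate ≈ 50.89%.

Employed = 37,712 + 79,661 = 117,373.
Unemployed = 1,330 + 7,288 = 8,618 (jobless and actively searching, or on temporary layoff).
Labor force = 117,373 + 8,618 = 125,991.
Not in labor force = 14,703 + 2,555 + 16,649 + 14,473 + 73,184 = 121,564 (those not working and not actively searching are outside the labor force — including those who want a job but have given up searching).
Civilian working-age population = 125,991 + 121,564 = 247,555.
Unemployment rate = 8,618 / 125,991 = 6.84%.
Labor force participation rate = 125,991 / 247,555 = 50.89%.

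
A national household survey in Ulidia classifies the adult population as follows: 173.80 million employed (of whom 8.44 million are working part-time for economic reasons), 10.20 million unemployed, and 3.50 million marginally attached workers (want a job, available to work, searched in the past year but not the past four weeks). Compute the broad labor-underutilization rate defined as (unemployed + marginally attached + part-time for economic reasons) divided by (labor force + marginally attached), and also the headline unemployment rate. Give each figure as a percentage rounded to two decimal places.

Labor force = 173.80 + 10.20 = 184.00 million.
Numerator = 10.20 + 3.50 + 8.44 = 22.14 million.
Denominator = 184.00 + 3.50 = 187.50 million.
Broad rate = 22.14 / 187.50 = 11.81%.
Headline unemployment rate = 10.20 / 184.00 = 5.54%.

Broad underutilization rate ≈ 11.81%; headline unemployment rate ≈ 5.54%.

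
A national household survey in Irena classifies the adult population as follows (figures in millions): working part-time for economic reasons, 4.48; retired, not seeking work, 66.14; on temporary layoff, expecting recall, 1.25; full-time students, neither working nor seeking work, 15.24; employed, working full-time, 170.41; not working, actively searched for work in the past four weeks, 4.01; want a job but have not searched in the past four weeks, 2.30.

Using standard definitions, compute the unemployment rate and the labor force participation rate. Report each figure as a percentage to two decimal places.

Unemployment rate ≈ 2.92%; labor force participation rate ≈ 68.28%.

Employed = 4.48 + 170.41 = 174.89 million (anyone who worked, including part-time for economic reasons, counts as employed).
Unemployed = 1.25 + 4.01 = 5.26 million (jobless and actively searching, or on temporary layoff).
Labor force = 174.89 + 5.26 = 180.15 million.
Not in labor force = 66.14 + 15.24 + 2.30 = 83.68 million (those not working and not actively searching are outside the labor force — including those who want a job but have given up searching).
Civilian working-age population = 180.15 + 83.68 = 263.83 million.
Unemployment rate = 5.26 / 180.15 = 2.92%.
Labor force participation rate = 180.15 / 263.83 = 68.28%.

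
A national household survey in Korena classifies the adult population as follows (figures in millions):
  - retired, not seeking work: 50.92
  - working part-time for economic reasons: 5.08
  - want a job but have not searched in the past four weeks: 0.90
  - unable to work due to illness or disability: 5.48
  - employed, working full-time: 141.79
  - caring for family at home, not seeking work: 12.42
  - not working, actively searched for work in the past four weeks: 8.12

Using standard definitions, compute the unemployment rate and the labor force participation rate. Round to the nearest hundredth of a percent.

Employed = 5.08 + 141.79 = 146.87 million (anyone who worked, including part-time for economic reasons, counts as employed).
Unemployed = 8.12 million.
Labor force = 146.87 + 8.12 = 154.99 million.
Not in labor force = 50.92 + 0.90 + 5.48 + 12.42 = 69.72 million (those not working and not actively searching are outside the labor force — including those who want a job but have given up searching).
Civilian working-age population = 154.99 + 69.72 = 224.71 million.
Unemployment rate = 8.12 / 154.99 = 5.24%.
Labor force participation rate = 154.99 / 224.71 = 68.97%.

Unemployment rate ≈ 5.24%; labor force participation rate ≈ 68.97%.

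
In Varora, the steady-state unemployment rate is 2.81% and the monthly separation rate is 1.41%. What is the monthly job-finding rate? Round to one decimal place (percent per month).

Job-finding rate ≈ 48.8% per month.

From u* = s/(s+f): f = s·(1−u)/u.
f = 1.41 × (1 − 0.0281) / 0.0281 = 1.3704 / 0.0281 ≈ 48.8% per month.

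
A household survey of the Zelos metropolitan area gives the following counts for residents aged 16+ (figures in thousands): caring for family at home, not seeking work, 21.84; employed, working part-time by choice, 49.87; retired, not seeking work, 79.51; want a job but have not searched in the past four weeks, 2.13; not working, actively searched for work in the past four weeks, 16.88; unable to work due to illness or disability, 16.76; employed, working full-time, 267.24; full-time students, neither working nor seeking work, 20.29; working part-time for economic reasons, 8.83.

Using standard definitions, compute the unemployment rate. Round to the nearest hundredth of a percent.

Unemployment rate ≈ 4.92%.

Employed = 49.87 + 267.24 + 8.83 = 325.94 thousand (anyone who worked, including part-time for economic reasons, counts as employed).
Unemployed = 16.88 thousand.
Labor force = 325.94 + 16.88 = 342.82 thousand.
Unemployment rate = 16.88 / 342.82 = 4.92%.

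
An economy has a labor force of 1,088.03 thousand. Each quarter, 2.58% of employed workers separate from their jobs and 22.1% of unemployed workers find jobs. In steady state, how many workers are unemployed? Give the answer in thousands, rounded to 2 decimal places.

About 113.74 thousand are unemployed in steady state.

Steady-state unemployment rate u* = s/(s+f) = 2.58/(2.58+22.1) = 0.104538.
Unemployed = u* × labor force = 0.104538 × 1,088.03 ≈ 113.74 thousand.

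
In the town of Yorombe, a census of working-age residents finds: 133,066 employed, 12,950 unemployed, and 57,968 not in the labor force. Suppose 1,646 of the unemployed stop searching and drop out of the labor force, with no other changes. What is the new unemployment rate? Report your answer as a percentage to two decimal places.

New unemployment rate ≈ 7.83%.

Initially, labor force = 133,066 + 12,950 = 146,016, so u = 12,950/146,016 = 8.87%.
After the change, unemployed and labor force both fall by 1,646 → E = 133,066, U = 11,304, labor force = 144,370.
New unemployment rate = 11,304 / 144,370 = 7.83%.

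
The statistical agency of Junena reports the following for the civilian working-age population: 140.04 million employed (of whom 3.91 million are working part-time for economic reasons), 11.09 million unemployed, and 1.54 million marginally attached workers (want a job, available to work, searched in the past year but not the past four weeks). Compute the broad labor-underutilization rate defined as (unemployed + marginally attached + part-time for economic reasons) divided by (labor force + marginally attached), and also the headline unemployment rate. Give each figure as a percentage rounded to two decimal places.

Broad underutilization rate ≈ 10.83%; headline unemployment rate ≈ 7.34%.

Labor force = 140.04 + 11.09 = 151.13 million.
Numerator = 11.09 + 1.54 + 3.91 = 16.54 million.
Denominator = 151.13 + 1.54 = 152.67 million.
Broad rate = 16.54 / 152.67 = 10.83%.
Headline unemployment rate = 11.09 / 151.13 = 7.34%.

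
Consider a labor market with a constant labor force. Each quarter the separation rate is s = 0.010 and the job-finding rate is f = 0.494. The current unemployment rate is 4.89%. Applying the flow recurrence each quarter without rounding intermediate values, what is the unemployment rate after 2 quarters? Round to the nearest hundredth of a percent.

Unemployment rate after two quarters ≈ 2.70%.

With a fixed labor force, u_{t+1} = u_t + s·(1−u_t) − f·u_t = u_t·(1−s−f) + s.
Here 1−s−f = 0.496 and s = 0.010.
u_1 = 0.048900 × 0.496 + 0.010 = 0.034254.
u_2 = 0.034254 × 0.496 + 0.010 = 0.026990.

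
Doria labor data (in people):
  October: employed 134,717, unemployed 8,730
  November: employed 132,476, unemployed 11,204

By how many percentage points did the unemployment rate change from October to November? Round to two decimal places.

October: labor force = 134,717 + 8,730 = 143,447; u = 8,730/143,447 = 6.09%.
November: labor force = 132,476 + 11,204 = 143,680; u = 11,204/143,680 = 7.80%.
Change = 7.80% − 6.09% = +1.71 pp.

The unemployment rate changed by +1.71 percentage points.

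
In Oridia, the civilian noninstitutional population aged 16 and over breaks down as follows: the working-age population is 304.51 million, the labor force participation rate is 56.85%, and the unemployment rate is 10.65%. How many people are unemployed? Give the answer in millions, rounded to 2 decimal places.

Labor force = 0.5685 × 304.51 = 173.11 million.
Unemployed = 0.1065 × 173.11 ≈ 18.44 million.

About 18.44 million are unemployed.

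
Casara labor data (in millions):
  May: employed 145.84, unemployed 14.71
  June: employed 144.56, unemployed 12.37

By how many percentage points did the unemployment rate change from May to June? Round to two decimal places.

May: labor force = 145.84 + 14.71 = 160.55; u = 14.71/160.55 = 9.16%.
June: labor force = 144.56 + 12.37 = 156.93; u = 12.37/156.93 = 7.88%.
Change = 7.88% − 9.16% = −1.28 pp.

The unemployment rate changed by −1.28 percentage points.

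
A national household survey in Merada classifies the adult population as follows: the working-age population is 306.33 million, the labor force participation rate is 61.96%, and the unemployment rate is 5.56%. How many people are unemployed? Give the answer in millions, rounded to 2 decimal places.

Labor force = 0.6196 × 306.33 = 189.80 million.
Unemployed = 0.0556 × 189.80 ≈ 10.55 million.

About 10.55 million are unemployed.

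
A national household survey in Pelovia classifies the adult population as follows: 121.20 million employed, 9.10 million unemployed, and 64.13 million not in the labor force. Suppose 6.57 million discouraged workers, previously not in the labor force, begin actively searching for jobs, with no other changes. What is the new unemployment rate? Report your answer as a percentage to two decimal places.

Initially, labor force = 121.20 + 9.10 = 130.30 million, so u = 9.10/130.30 = 6.98%.
After the change, unemployed and labor force both rise by 6.57 → E = 121.20, U = 15.67, labor force = 136.87 million.
New unemployment rate = 15.67 / 136.87 = 11.45%.

New unemployment rate ≈ 11.45%.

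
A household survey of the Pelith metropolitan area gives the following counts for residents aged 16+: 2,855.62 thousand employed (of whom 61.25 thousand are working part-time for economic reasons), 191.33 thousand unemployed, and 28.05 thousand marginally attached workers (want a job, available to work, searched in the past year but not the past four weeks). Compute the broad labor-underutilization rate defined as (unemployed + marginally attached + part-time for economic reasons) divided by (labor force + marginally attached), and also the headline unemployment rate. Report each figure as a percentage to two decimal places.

Broad underutilization rate ≈ 9.13%; headline unemployment rate ≈ 6.28%.

Labor force = 2,855.62 + 191.33 = 3,046.95 thousand.
Numerator = 191.33 + 28.05 + 61.25 = 280.63 thousand.
Denominator = 3,046.95 + 28.05 = 3,075.00 thousand.
Broad rate = 280.63 / 3,075.00 = 9.13%.
Headline unemployment rate = 191.33 / 3,046.95 = 6.28%.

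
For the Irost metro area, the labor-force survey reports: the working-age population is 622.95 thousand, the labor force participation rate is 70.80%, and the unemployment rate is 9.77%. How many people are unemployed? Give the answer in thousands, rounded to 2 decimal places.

Labor force = 0.7080 × 622.95 = 441.05 thousand.
Unemployed = 0.0977 × 441.05 ≈ 43.09 thousand.

About 43.09 thousand are unemployed.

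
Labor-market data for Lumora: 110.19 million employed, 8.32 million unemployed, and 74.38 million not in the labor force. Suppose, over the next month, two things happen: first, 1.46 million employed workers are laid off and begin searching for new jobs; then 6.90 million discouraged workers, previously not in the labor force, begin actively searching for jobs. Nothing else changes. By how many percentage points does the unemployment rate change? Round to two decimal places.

The unemployment rate changes by +6.28 percentage points.

Initially, labor force = 110.19 + 8.32 = 118.51 million, so u = 8.32/118.51 = 7.02%.
After the first change, employed falls and unemployed rises by 1.46; labor force unchanged → E = 108.73, U = 9.78, labor force = 118.51 million.
After the second change, unemployed and labor force both rise by 6.90 → E = 108.73, U = 16.68, labor force = 125.41 million.
New unemployment rate = 16.68 / 125.41 = 13.30%.
Change = 13.30% − 7.02% = +6.28 percentage points.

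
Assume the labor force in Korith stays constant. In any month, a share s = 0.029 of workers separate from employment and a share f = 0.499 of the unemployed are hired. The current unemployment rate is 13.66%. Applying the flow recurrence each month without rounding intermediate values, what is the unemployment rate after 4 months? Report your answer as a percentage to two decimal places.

With a fixed labor force, u_{t+1} = u_t + s·(1−u_t) − f·u_t = u_t·(1−s−f) + s.
Here 1−s−f = 0.472 and s = 0.029.
u_1 = 0.136600 × 0.472 + 0.029 = 0.093475.
u_2 = 0.093475 × 0.472 + 0.029 = 0.073120.
u_3 = 0.073120 × 0.472 + 0.029 = 0.063513.
u_4 = 0.063513 × 0.472 + 0.029 = 0.058978.

Unemployment rate after four months ≈ 5.90%.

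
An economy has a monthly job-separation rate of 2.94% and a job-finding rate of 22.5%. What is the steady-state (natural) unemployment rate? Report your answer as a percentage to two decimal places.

Steady-state unemployment rate ≈ 11.56%.

At steady state the flows balance: s·E = f·U, so U/(E+U) = s/(s+f).
u* = 2.94 / (2.94 + 22.5) = 2.94 / 25.44 = 11.56%.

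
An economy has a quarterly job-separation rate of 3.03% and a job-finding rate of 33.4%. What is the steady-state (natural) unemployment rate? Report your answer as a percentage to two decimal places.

Steady-state unemployment rate ≈ 8.32%.

At steady state the flows balance: s·E = f·U, so U/(E+U) = s/(s+f).
u* = 3.03 / (3.03 + 33.4) = 3.03 / 36.43 = 8.32%.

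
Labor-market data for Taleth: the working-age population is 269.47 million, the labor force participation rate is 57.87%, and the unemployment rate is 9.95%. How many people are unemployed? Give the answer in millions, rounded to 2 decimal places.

Labor force = 0.5787 × 269.47 = 155.94 million.
Unemployed = 0.0995 × 155.94 ≈ 15.52 million.

About 15.52 million are unemployed.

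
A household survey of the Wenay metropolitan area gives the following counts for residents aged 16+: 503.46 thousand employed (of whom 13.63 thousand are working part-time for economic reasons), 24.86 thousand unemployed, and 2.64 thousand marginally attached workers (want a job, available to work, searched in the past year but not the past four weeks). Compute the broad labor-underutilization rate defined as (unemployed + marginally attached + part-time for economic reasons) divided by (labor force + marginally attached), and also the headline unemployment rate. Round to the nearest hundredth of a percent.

Broad underutilization rate ≈ 7.75%; headline unemployment rate ≈ 4.71%.

Labor force = 503.46 + 24.86 = 528.32 thousand.
Numerator = 24.86 + 2.64 + 13.63 = 41.13 thousand.
Denominator = 528.32 + 2.64 = 530.96 thousand.
Broad rate = 41.13 / 530.96 = 7.75%.
Headline unemployment rate = 24.86 / 528.32 = 4.71%.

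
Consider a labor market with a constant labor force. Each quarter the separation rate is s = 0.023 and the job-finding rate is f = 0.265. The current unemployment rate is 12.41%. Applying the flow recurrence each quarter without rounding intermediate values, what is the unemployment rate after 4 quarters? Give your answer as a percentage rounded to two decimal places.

With a fixed labor force, u_{t+1} = u_t + s·(1−u_t) − f·u_t = u_t·(1−s−f) + s.
Here 1−s−f = 0.712 and s = 0.023.
u_1 = 0.124100 × 0.712 + 0.023 = 0.111359.
u_2 = 0.111359 × 0.712 + 0.023 = 0.102288.
u_3 = 0.102288 × 0.712 + 0.023 = 0.095829.
u_4 = 0.095829 × 0.712 + 0.023 = 0.091230.

Unemployment rate after four quarters ≈ 9.12%.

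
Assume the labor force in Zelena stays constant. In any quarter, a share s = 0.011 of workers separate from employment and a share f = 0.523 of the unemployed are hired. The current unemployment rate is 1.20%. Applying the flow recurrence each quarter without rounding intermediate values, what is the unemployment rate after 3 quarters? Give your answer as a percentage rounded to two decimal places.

With a fixed labor force, u_{t+1} = u_t + s·(1−u_t) − f·u_t = u_t·(1−s−f) + s.
Here 1−s−f = 0.466 and s = 0.011.
u_1 = 0.012000 × 0.466 + 0.011 = 0.016592.
u_2 = 0.016592 × 0.466 + 0.011 = 0.018732.
u_3 = 0.018732 × 0.466 + 0.011 = 0.019729.

Unemployment rate after three quarters ≈ 1.97%.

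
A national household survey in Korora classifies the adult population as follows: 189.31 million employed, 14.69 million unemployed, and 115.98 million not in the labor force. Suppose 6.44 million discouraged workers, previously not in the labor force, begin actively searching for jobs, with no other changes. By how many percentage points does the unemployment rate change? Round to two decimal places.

The unemployment rate changes by +2.84 percentage points.

Initially, labor force = 189.31 + 14.69 = 204.00 million, so u = 14.69/204.00 = 7.20%.
After the change, unemployed and labor force both rise by 6.44 → E = 189.31, U = 21.13, labor force = 210.44 million.
New unemployment rate = 21.13 / 210.44 = 10.04%.
Change = 10.04% − 7.20% = +2.84 percentage points.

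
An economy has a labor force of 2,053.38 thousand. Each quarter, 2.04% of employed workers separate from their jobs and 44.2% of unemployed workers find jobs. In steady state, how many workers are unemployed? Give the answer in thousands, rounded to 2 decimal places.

About 90.59 thousand are unemployed in steady state.

Steady-state unemployment rate u* = s/(s+f) = 2.04/(2.04+44.2) = 0.044118.
Unemployed = u* × labor force = 0.044118 × 2,053.38 ≈ 90.59 thousand.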